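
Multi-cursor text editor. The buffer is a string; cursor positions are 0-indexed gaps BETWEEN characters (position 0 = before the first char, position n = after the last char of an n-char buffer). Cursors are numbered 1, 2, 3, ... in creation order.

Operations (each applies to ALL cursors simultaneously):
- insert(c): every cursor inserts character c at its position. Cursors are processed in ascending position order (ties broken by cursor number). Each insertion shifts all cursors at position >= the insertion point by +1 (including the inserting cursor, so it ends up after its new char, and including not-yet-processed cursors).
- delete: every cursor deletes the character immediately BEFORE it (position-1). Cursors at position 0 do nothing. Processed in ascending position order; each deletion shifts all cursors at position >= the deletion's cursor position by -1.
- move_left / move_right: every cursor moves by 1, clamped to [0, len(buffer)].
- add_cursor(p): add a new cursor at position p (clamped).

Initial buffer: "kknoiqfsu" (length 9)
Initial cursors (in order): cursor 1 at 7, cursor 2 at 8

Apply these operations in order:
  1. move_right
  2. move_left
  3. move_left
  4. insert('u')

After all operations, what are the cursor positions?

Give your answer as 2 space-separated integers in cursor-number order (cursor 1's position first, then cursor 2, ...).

After op 1 (move_right): buffer="kknoiqfsu" (len 9), cursors c1@8 c2@9, authorship .........
After op 2 (move_left): buffer="kknoiqfsu" (len 9), cursors c1@7 c2@8, authorship .........
After op 3 (move_left): buffer="kknoiqfsu" (len 9), cursors c1@6 c2@7, authorship .........
After op 4 (insert('u')): buffer="kknoiqufusu" (len 11), cursors c1@7 c2@9, authorship ......1.2..

Answer: 7 9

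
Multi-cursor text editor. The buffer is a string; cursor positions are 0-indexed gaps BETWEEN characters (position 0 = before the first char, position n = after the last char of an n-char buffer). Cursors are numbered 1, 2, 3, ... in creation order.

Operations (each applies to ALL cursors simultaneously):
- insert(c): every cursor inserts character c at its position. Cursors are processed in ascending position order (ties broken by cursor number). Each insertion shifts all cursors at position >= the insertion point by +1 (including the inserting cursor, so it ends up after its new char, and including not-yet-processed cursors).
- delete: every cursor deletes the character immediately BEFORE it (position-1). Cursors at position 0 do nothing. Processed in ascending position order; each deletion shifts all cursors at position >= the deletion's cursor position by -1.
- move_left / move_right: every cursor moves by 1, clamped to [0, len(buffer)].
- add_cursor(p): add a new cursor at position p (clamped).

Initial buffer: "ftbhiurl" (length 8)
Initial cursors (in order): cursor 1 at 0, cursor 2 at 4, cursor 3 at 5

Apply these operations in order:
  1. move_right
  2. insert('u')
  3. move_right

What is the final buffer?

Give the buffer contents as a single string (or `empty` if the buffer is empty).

After op 1 (move_right): buffer="ftbhiurl" (len 8), cursors c1@1 c2@5 c3@6, authorship ........
After op 2 (insert('u')): buffer="futbhiuuurl" (len 11), cursors c1@2 c2@7 c3@9, authorship .1....2.3..
After op 3 (move_right): buffer="futbhiuuurl" (len 11), cursors c1@3 c2@8 c3@10, authorship .1....2.3..

Answer: futbhiuuurl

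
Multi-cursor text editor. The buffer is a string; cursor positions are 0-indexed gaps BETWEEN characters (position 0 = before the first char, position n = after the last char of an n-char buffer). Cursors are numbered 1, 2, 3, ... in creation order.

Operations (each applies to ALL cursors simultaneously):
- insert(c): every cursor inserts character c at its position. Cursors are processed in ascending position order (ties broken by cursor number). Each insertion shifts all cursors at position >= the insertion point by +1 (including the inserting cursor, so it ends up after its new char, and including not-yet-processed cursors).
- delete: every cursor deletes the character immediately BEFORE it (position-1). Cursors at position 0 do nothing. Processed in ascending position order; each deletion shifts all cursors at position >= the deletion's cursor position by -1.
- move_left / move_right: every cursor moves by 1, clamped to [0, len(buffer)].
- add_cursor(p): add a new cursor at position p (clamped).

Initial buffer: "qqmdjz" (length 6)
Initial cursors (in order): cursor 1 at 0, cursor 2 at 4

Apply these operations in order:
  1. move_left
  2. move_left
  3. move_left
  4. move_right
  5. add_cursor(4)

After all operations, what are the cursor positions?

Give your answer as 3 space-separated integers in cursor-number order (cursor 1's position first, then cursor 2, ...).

After op 1 (move_left): buffer="qqmdjz" (len 6), cursors c1@0 c2@3, authorship ......
After op 2 (move_left): buffer="qqmdjz" (len 6), cursors c1@0 c2@2, authorship ......
After op 3 (move_left): buffer="qqmdjz" (len 6), cursors c1@0 c2@1, authorship ......
After op 4 (move_right): buffer="qqmdjz" (len 6), cursors c1@1 c2@2, authorship ......
After op 5 (add_cursor(4)): buffer="qqmdjz" (len 6), cursors c1@1 c2@2 c3@4, authorship ......

Answer: 1 2 4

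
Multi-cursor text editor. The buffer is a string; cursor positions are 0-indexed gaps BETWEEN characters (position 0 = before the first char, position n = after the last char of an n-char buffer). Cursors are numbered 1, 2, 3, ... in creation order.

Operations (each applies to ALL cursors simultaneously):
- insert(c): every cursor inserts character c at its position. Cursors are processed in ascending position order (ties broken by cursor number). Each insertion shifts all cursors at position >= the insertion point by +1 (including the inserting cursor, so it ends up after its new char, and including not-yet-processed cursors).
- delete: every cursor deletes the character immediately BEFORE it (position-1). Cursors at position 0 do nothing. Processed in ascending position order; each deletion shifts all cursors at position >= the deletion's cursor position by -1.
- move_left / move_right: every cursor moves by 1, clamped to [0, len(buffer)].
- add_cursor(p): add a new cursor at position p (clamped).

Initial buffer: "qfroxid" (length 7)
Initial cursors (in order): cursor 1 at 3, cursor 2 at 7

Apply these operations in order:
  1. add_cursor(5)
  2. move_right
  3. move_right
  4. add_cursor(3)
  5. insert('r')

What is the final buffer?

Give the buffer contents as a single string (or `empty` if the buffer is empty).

After op 1 (add_cursor(5)): buffer="qfroxid" (len 7), cursors c1@3 c3@5 c2@7, authorship .......
After op 2 (move_right): buffer="qfroxid" (len 7), cursors c1@4 c3@6 c2@7, authorship .......
After op 3 (move_right): buffer="qfroxid" (len 7), cursors c1@5 c2@7 c3@7, authorship .......
After op 4 (add_cursor(3)): buffer="qfroxid" (len 7), cursors c4@3 c1@5 c2@7 c3@7, authorship .......
After op 5 (insert('r')): buffer="qfrroxridrr" (len 11), cursors c4@4 c1@7 c2@11 c3@11, authorship ...4..1..23

Answer: qfrroxridrr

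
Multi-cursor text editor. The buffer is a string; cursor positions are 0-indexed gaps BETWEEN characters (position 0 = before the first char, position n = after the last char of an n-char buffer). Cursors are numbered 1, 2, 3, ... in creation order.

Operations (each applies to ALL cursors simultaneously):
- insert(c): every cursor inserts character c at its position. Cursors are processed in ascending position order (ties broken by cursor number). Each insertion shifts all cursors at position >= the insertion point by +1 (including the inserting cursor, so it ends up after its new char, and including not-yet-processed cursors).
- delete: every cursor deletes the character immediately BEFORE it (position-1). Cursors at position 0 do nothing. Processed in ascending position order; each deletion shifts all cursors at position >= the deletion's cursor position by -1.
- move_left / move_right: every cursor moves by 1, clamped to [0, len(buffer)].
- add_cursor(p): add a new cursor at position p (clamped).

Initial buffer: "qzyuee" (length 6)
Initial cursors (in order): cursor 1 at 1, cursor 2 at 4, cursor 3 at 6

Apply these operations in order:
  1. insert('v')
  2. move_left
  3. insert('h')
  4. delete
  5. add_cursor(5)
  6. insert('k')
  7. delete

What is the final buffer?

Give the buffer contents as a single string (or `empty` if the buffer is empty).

After op 1 (insert('v')): buffer="qvzyuveev" (len 9), cursors c1@2 c2@6 c3@9, authorship .1...2..3
After op 2 (move_left): buffer="qvzyuveev" (len 9), cursors c1@1 c2@5 c3@8, authorship .1...2..3
After op 3 (insert('h')): buffer="qhvzyuhveehv" (len 12), cursors c1@2 c2@7 c3@11, authorship .11...22..33
After op 4 (delete): buffer="qvzyuveev" (len 9), cursors c1@1 c2@5 c3@8, authorship .1...2..3
After op 5 (add_cursor(5)): buffer="qvzyuveev" (len 9), cursors c1@1 c2@5 c4@5 c3@8, authorship .1...2..3
After op 6 (insert('k')): buffer="qkvzyukkveekv" (len 13), cursors c1@2 c2@8 c4@8 c3@12, authorship .11...242..33
After op 7 (delete): buffer="qvzyuveev" (len 9), cursors c1@1 c2@5 c4@5 c3@8, authorship .1...2..3

Answer: qvzyuveev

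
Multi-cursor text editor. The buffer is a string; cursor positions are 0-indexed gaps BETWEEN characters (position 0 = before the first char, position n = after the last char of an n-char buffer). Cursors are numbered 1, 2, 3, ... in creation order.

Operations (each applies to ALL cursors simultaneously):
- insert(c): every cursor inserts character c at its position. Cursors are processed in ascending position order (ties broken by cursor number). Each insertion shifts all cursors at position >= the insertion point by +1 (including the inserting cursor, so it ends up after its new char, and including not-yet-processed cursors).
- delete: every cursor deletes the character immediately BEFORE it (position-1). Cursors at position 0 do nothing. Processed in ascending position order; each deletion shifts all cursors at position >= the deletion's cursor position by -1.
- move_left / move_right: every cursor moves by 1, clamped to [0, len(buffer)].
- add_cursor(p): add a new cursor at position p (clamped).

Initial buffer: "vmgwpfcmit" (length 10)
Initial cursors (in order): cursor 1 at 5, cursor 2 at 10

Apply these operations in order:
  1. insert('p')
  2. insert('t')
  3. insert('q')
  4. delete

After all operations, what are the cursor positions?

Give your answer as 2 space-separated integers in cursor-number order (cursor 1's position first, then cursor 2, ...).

Answer: 7 14

Derivation:
After op 1 (insert('p')): buffer="vmgwppfcmitp" (len 12), cursors c1@6 c2@12, authorship .....1.....2
After op 2 (insert('t')): buffer="vmgwpptfcmitpt" (len 14), cursors c1@7 c2@14, authorship .....11.....22
After op 3 (insert('q')): buffer="vmgwpptqfcmitptq" (len 16), cursors c1@8 c2@16, authorship .....111.....222
After op 4 (delete): buffer="vmgwpptfcmitpt" (len 14), cursors c1@7 c2@14, authorship .....11.....22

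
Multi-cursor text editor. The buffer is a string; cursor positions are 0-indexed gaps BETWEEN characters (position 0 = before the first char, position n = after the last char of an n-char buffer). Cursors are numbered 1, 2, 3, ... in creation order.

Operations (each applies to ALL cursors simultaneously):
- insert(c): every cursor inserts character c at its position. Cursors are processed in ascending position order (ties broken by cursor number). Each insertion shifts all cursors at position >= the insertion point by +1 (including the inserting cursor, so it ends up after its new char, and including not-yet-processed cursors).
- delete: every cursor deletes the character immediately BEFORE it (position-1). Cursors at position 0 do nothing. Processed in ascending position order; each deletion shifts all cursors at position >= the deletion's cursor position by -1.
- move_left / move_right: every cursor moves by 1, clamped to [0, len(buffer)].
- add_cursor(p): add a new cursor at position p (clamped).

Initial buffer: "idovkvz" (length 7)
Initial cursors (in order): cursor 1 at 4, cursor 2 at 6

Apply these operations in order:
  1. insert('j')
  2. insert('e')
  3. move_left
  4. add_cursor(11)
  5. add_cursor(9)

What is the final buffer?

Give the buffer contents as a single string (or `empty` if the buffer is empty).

After op 1 (insert('j')): buffer="idovjkvjz" (len 9), cursors c1@5 c2@8, authorship ....1..2.
After op 2 (insert('e')): buffer="idovjekvjez" (len 11), cursors c1@6 c2@10, authorship ....11..22.
After op 3 (move_left): buffer="idovjekvjez" (len 11), cursors c1@5 c2@9, authorship ....11..22.
After op 4 (add_cursor(11)): buffer="idovjekvjez" (len 11), cursors c1@5 c2@9 c3@11, authorship ....11..22.
After op 5 (add_cursor(9)): buffer="idovjekvjez" (len 11), cursors c1@5 c2@9 c4@9 c3@11, authorship ....11..22.

Answer: idovjekvjez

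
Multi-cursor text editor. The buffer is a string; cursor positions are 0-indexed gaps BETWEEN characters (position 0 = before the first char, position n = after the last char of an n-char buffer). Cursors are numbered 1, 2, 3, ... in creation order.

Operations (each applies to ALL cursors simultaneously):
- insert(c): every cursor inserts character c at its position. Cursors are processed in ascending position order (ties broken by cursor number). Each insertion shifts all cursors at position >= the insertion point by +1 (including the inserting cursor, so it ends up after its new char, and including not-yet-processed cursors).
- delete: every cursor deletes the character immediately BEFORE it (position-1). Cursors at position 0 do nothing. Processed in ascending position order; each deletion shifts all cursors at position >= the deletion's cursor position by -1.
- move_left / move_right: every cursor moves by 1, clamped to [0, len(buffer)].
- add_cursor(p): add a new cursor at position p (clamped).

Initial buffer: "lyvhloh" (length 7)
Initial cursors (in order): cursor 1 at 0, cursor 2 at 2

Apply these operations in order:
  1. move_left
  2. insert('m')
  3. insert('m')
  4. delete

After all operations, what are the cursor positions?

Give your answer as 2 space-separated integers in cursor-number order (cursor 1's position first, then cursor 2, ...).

Answer: 1 3

Derivation:
After op 1 (move_left): buffer="lyvhloh" (len 7), cursors c1@0 c2@1, authorship .......
After op 2 (insert('m')): buffer="mlmyvhloh" (len 9), cursors c1@1 c2@3, authorship 1.2......
After op 3 (insert('m')): buffer="mmlmmyvhloh" (len 11), cursors c1@2 c2@5, authorship 11.22......
After op 4 (delete): buffer="mlmyvhloh" (len 9), cursors c1@1 c2@3, authorship 1.2......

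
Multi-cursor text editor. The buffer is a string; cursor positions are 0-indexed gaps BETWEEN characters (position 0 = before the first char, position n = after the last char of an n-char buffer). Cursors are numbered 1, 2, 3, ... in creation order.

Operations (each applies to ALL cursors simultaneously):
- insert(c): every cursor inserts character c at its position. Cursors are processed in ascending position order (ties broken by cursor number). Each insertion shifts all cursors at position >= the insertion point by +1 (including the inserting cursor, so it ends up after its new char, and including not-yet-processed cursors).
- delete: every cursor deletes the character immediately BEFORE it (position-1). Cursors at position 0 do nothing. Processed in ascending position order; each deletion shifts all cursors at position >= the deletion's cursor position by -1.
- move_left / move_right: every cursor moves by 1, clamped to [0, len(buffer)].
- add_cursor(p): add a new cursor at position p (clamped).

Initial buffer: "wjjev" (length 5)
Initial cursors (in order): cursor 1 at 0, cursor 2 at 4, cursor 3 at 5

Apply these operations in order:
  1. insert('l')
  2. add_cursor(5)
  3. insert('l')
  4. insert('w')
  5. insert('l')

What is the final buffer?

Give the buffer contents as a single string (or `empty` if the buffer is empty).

Answer: llwlwjjelwlllwlvllwl

Derivation:
After op 1 (insert('l')): buffer="lwjjelvl" (len 8), cursors c1@1 c2@6 c3@8, authorship 1....2.3
After op 2 (add_cursor(5)): buffer="lwjjelvl" (len 8), cursors c1@1 c4@5 c2@6 c3@8, authorship 1....2.3
After op 3 (insert('l')): buffer="llwjjelllvll" (len 12), cursors c1@2 c4@7 c2@9 c3@12, authorship 11....422.33
After op 4 (insert('w')): buffer="llwwjjelwllwvllw" (len 16), cursors c1@3 c4@9 c2@12 c3@16, authorship 111....44222.333
After op 5 (insert('l')): buffer="llwlwjjelwlllwlvllwl" (len 20), cursors c1@4 c4@11 c2@15 c3@20, authorship 1111....4442222.3333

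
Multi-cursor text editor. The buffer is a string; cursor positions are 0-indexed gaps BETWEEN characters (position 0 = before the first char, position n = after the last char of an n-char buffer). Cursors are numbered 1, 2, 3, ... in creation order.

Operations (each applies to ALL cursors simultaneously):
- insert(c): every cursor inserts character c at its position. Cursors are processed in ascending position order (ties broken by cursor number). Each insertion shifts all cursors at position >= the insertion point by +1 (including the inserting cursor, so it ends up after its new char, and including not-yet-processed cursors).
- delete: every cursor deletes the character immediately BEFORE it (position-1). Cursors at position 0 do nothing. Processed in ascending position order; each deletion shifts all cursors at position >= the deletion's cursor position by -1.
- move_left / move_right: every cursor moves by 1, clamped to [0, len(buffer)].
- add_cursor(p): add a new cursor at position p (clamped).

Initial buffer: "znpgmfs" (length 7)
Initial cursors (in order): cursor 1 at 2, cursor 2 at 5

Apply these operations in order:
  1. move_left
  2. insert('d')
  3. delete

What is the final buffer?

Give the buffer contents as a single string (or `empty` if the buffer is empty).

Answer: znpgmfs

Derivation:
After op 1 (move_left): buffer="znpgmfs" (len 7), cursors c1@1 c2@4, authorship .......
After op 2 (insert('d')): buffer="zdnpgdmfs" (len 9), cursors c1@2 c2@6, authorship .1...2...
After op 3 (delete): buffer="znpgmfs" (len 7), cursors c1@1 c2@4, authorship .......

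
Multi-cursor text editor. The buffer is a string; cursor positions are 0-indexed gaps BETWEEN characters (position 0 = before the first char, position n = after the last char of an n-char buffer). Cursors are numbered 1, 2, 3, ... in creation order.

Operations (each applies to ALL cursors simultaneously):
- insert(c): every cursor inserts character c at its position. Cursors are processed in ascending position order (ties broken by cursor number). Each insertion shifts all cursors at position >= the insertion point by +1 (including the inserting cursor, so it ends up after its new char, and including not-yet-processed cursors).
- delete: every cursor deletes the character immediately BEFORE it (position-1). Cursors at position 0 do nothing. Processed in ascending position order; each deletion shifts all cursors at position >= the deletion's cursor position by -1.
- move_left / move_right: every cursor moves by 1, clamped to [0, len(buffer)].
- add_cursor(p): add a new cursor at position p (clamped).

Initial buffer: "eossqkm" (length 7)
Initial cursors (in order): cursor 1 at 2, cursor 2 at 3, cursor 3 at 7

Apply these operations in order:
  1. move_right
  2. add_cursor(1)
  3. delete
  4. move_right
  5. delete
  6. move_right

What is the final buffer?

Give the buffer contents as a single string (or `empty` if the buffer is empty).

After op 1 (move_right): buffer="eossqkm" (len 7), cursors c1@3 c2@4 c3@7, authorship .......
After op 2 (add_cursor(1)): buffer="eossqkm" (len 7), cursors c4@1 c1@3 c2@4 c3@7, authorship .......
After op 3 (delete): buffer="oqk" (len 3), cursors c4@0 c1@1 c2@1 c3@3, authorship ...
After op 4 (move_right): buffer="oqk" (len 3), cursors c4@1 c1@2 c2@2 c3@3, authorship ...
After op 5 (delete): buffer="" (len 0), cursors c1@0 c2@0 c3@0 c4@0, authorship 
After op 6 (move_right): buffer="" (len 0), cursors c1@0 c2@0 c3@0 c4@0, authorship 

Answer: empty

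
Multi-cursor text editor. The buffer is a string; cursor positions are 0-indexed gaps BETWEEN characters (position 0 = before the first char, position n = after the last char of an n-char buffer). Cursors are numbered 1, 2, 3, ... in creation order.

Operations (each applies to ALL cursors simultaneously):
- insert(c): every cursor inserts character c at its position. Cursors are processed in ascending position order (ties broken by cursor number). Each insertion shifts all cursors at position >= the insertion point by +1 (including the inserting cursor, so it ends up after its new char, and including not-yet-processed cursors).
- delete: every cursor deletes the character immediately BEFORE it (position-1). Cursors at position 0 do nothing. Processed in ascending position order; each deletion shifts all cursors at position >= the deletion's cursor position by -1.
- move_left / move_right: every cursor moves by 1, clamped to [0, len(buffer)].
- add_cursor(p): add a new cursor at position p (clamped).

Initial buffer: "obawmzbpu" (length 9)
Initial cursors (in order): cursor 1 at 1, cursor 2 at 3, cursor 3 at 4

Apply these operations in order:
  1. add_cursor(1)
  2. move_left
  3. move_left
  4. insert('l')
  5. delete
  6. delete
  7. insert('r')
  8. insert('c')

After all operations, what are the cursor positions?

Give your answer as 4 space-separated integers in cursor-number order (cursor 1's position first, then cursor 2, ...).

Answer: 8 8 8 8

Derivation:
After op 1 (add_cursor(1)): buffer="obawmzbpu" (len 9), cursors c1@1 c4@1 c2@3 c3@4, authorship .........
After op 2 (move_left): buffer="obawmzbpu" (len 9), cursors c1@0 c4@0 c2@2 c3@3, authorship .........
After op 3 (move_left): buffer="obawmzbpu" (len 9), cursors c1@0 c4@0 c2@1 c3@2, authorship .........
After op 4 (insert('l')): buffer="llolblawmzbpu" (len 13), cursors c1@2 c4@2 c2@4 c3@6, authorship 14.2.3.......
After op 5 (delete): buffer="obawmzbpu" (len 9), cursors c1@0 c4@0 c2@1 c3@2, authorship .........
After op 6 (delete): buffer="awmzbpu" (len 7), cursors c1@0 c2@0 c3@0 c4@0, authorship .......
After op 7 (insert('r')): buffer="rrrrawmzbpu" (len 11), cursors c1@4 c2@4 c3@4 c4@4, authorship 1234.......
After op 8 (insert('c')): buffer="rrrrccccawmzbpu" (len 15), cursors c1@8 c2@8 c3@8 c4@8, authorship 12341234.......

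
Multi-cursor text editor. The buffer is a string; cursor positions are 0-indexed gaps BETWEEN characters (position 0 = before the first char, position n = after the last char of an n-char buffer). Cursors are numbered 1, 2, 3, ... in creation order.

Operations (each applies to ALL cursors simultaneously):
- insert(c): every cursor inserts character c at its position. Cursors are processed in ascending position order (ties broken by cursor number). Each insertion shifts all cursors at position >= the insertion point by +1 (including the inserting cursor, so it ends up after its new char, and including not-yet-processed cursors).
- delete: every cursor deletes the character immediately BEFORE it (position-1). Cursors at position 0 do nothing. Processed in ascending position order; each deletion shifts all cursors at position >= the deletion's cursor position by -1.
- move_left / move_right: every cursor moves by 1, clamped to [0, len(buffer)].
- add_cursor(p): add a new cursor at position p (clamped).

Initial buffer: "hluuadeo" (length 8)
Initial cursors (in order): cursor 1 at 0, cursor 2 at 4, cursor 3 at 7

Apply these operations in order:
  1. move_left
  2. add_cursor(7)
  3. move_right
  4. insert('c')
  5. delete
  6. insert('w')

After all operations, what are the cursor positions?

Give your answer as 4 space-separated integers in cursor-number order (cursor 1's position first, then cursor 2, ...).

After op 1 (move_left): buffer="hluuadeo" (len 8), cursors c1@0 c2@3 c3@6, authorship ........
After op 2 (add_cursor(7)): buffer="hluuadeo" (len 8), cursors c1@0 c2@3 c3@6 c4@7, authorship ........
After op 3 (move_right): buffer="hluuadeo" (len 8), cursors c1@1 c2@4 c3@7 c4@8, authorship ........
After op 4 (insert('c')): buffer="hcluucadecoc" (len 12), cursors c1@2 c2@6 c3@10 c4@12, authorship .1...2...3.4
After op 5 (delete): buffer="hluuadeo" (len 8), cursors c1@1 c2@4 c3@7 c4@8, authorship ........
After op 6 (insert('w')): buffer="hwluuwadewow" (len 12), cursors c1@2 c2@6 c3@10 c4@12, authorship .1...2...3.4

Answer: 2 6 10 12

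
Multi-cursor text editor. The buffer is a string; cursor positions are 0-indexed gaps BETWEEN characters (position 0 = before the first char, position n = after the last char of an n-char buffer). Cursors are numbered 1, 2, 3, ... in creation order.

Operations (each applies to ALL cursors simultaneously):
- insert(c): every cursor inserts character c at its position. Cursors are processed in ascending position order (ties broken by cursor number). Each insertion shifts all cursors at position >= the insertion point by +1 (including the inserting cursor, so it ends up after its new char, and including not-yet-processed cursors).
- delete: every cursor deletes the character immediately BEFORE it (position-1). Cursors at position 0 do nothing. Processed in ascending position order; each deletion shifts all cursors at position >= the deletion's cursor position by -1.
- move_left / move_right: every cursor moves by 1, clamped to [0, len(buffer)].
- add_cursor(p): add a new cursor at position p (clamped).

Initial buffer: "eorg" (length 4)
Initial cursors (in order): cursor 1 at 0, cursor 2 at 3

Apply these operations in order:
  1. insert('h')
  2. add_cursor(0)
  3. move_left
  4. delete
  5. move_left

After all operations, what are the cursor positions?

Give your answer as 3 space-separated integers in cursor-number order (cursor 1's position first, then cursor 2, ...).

After op 1 (insert('h')): buffer="heorhg" (len 6), cursors c1@1 c2@5, authorship 1...2.
After op 2 (add_cursor(0)): buffer="heorhg" (len 6), cursors c3@0 c1@1 c2@5, authorship 1...2.
After op 3 (move_left): buffer="heorhg" (len 6), cursors c1@0 c3@0 c2@4, authorship 1...2.
After op 4 (delete): buffer="heohg" (len 5), cursors c1@0 c3@0 c2@3, authorship 1..2.
After op 5 (move_left): buffer="heohg" (len 5), cursors c1@0 c3@0 c2@2, authorship 1..2.

Answer: 0 2 0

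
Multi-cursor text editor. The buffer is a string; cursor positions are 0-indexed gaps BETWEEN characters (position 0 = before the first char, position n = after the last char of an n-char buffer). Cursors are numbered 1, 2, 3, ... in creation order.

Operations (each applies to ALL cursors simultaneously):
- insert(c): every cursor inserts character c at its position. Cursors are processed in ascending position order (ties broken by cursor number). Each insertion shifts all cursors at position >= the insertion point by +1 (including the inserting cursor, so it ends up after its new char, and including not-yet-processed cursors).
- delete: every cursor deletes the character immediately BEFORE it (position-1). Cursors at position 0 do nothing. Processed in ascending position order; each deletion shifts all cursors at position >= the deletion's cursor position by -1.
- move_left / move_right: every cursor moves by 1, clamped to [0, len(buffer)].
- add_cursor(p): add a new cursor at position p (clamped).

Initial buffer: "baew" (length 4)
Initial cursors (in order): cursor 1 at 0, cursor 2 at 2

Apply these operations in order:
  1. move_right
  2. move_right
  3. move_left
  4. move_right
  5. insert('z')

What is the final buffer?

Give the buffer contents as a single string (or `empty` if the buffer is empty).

Answer: bazewz

Derivation:
After op 1 (move_right): buffer="baew" (len 4), cursors c1@1 c2@3, authorship ....
After op 2 (move_right): buffer="baew" (len 4), cursors c1@2 c2@4, authorship ....
After op 3 (move_left): buffer="baew" (len 4), cursors c1@1 c2@3, authorship ....
After op 4 (move_right): buffer="baew" (len 4), cursors c1@2 c2@4, authorship ....
After op 5 (insert('z')): buffer="bazewz" (len 6), cursors c1@3 c2@6, authorship ..1..2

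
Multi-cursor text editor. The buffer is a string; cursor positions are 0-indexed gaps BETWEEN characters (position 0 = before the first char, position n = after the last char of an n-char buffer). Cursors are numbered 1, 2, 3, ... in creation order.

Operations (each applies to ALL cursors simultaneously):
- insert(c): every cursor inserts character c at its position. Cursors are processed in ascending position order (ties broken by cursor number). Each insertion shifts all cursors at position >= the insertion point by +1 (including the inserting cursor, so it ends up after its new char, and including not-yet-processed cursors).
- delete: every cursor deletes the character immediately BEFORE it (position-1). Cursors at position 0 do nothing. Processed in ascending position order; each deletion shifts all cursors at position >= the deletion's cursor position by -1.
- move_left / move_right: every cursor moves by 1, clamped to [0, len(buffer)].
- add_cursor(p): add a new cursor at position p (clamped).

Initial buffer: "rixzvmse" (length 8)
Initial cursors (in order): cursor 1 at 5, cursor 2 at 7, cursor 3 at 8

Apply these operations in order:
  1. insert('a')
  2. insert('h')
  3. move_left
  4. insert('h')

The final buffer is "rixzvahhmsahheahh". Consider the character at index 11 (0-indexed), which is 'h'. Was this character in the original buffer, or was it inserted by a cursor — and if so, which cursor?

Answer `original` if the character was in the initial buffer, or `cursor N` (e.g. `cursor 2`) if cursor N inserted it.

Answer: cursor 2

Derivation:
After op 1 (insert('a')): buffer="rixzvamsaea" (len 11), cursors c1@6 c2@9 c3@11, authorship .....1..2.3
After op 2 (insert('h')): buffer="rixzvahmsaheah" (len 14), cursors c1@7 c2@11 c3@14, authorship .....11..22.33
After op 3 (move_left): buffer="rixzvahmsaheah" (len 14), cursors c1@6 c2@10 c3@13, authorship .....11..22.33
After op 4 (insert('h')): buffer="rixzvahhmsahheahh" (len 17), cursors c1@7 c2@12 c3@16, authorship .....111..222.333
Authorship (.=original, N=cursor N): . . . . . 1 1 1 . . 2 2 2 . 3 3 3
Index 11: author = 2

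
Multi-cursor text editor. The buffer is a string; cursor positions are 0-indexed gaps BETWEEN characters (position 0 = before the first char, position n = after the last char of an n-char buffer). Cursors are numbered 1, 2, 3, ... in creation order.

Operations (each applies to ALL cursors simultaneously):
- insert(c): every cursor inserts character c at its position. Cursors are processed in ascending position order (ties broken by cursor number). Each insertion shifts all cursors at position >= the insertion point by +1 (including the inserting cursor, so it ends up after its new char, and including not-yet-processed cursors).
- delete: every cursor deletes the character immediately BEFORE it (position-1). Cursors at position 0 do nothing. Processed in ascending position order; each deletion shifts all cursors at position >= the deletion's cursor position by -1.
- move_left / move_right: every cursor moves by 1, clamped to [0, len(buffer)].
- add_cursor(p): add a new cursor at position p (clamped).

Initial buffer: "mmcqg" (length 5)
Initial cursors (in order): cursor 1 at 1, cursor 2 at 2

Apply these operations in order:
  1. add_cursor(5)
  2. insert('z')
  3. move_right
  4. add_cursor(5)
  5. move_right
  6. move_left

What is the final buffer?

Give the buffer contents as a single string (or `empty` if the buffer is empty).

Answer: mzmzcqgz

Derivation:
After op 1 (add_cursor(5)): buffer="mmcqg" (len 5), cursors c1@1 c2@2 c3@5, authorship .....
After op 2 (insert('z')): buffer="mzmzcqgz" (len 8), cursors c1@2 c2@4 c3@8, authorship .1.2...3
After op 3 (move_right): buffer="mzmzcqgz" (len 8), cursors c1@3 c2@5 c3@8, authorship .1.2...3
After op 4 (add_cursor(5)): buffer="mzmzcqgz" (len 8), cursors c1@3 c2@5 c4@5 c3@8, authorship .1.2...3
After op 5 (move_right): buffer="mzmzcqgz" (len 8), cursors c1@4 c2@6 c4@6 c3@8, authorship .1.2...3
After op 6 (move_left): buffer="mzmzcqgz" (len 8), cursors c1@3 c2@5 c4@5 c3@7, authorship .1.2...3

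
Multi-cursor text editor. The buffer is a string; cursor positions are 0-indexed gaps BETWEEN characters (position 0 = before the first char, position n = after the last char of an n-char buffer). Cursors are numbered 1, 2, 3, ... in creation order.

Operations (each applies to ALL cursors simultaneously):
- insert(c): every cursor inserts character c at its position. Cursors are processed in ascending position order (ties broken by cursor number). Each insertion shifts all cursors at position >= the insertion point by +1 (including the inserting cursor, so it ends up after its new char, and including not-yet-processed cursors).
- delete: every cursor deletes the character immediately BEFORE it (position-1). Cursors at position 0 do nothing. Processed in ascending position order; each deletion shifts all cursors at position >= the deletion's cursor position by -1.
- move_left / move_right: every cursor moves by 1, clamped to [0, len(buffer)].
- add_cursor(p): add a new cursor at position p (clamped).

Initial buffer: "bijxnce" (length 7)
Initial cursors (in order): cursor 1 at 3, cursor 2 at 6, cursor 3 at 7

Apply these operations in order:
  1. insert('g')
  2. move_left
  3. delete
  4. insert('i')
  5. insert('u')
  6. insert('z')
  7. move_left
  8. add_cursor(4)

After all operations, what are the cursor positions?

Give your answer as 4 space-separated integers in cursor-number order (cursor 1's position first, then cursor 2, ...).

After op 1 (insert('g')): buffer="bijgxncgeg" (len 10), cursors c1@4 c2@8 c3@10, authorship ...1...2.3
After op 2 (move_left): buffer="bijgxncgeg" (len 10), cursors c1@3 c2@7 c3@9, authorship ...1...2.3
After op 3 (delete): buffer="bigxngg" (len 7), cursors c1@2 c2@5 c3@6, authorship ..1..23
After op 4 (insert('i')): buffer="biigxnigig" (len 10), cursors c1@3 c2@7 c3@9, authorship ..11..2233
After op 5 (insert('u')): buffer="biiugxniugiug" (len 13), cursors c1@4 c2@9 c3@12, authorship ..111..222333
After op 6 (insert('z')): buffer="biiuzgxniuzgiuzg" (len 16), cursors c1@5 c2@11 c3@15, authorship ..1111..22223333
After op 7 (move_left): buffer="biiuzgxniuzgiuzg" (len 16), cursors c1@4 c2@10 c3@14, authorship ..1111..22223333
After op 8 (add_cursor(4)): buffer="biiuzgxniuzgiuzg" (len 16), cursors c1@4 c4@4 c2@10 c3@14, authorship ..1111..22223333

Answer: 4 10 14 4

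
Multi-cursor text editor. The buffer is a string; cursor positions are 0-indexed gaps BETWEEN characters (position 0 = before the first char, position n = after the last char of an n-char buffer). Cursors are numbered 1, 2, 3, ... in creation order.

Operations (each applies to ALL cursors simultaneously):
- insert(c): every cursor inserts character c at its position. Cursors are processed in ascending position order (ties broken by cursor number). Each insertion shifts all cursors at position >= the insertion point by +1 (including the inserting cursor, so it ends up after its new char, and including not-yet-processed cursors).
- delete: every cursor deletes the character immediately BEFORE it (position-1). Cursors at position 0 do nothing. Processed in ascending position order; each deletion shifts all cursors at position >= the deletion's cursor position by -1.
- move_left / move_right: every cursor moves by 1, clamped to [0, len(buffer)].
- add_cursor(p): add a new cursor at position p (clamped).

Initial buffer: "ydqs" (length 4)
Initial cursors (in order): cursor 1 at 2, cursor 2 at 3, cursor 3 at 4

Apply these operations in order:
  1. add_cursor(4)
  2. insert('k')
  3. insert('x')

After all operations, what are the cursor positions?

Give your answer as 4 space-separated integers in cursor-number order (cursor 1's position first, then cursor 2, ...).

After op 1 (add_cursor(4)): buffer="ydqs" (len 4), cursors c1@2 c2@3 c3@4 c4@4, authorship ....
After op 2 (insert('k')): buffer="ydkqkskk" (len 8), cursors c1@3 c2@5 c3@8 c4@8, authorship ..1.2.34
After op 3 (insert('x')): buffer="ydkxqkxskkxx" (len 12), cursors c1@4 c2@7 c3@12 c4@12, authorship ..11.22.3434

Answer: 4 7 12 12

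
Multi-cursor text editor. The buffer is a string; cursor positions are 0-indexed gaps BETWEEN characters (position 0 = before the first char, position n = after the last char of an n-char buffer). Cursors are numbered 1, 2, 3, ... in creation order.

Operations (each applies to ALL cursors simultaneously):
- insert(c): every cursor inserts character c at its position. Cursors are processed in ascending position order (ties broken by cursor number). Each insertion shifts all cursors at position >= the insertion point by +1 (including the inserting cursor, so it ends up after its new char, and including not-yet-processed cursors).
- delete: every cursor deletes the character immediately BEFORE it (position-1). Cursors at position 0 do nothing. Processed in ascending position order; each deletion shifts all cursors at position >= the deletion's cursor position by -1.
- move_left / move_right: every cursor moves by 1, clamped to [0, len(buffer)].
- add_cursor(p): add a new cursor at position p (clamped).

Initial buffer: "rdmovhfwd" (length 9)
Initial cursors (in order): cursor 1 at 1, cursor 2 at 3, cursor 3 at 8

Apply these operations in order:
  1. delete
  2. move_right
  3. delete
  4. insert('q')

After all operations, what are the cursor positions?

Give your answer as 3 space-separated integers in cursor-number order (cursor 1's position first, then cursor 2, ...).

Answer: 2 2 6

Derivation:
After op 1 (delete): buffer="dovhfd" (len 6), cursors c1@0 c2@1 c3@5, authorship ......
After op 2 (move_right): buffer="dovhfd" (len 6), cursors c1@1 c2@2 c3@6, authorship ......
After op 3 (delete): buffer="vhf" (len 3), cursors c1@0 c2@0 c3@3, authorship ...
After op 4 (insert('q')): buffer="qqvhfq" (len 6), cursors c1@2 c2@2 c3@6, authorship 12...3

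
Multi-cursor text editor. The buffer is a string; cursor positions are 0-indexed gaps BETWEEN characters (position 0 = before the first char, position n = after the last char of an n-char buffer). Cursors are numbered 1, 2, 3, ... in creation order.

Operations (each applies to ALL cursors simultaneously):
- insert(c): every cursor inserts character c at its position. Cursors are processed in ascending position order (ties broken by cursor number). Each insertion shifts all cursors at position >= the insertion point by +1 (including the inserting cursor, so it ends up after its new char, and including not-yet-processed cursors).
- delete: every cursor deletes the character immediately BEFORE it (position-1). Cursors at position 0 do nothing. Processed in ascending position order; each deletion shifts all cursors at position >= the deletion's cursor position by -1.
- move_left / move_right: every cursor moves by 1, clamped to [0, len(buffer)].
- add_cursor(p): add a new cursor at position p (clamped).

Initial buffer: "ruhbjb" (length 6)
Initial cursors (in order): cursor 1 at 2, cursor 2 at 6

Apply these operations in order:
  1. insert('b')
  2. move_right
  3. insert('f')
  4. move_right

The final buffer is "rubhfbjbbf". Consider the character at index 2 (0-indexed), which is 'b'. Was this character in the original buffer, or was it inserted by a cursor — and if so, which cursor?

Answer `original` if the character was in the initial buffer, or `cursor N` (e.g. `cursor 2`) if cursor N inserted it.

After op 1 (insert('b')): buffer="rubhbjbb" (len 8), cursors c1@3 c2@8, authorship ..1....2
After op 2 (move_right): buffer="rubhbjbb" (len 8), cursors c1@4 c2@8, authorship ..1....2
After op 3 (insert('f')): buffer="rubhfbjbbf" (len 10), cursors c1@5 c2@10, authorship ..1.1...22
After op 4 (move_right): buffer="rubhfbjbbf" (len 10), cursors c1@6 c2@10, authorship ..1.1...22
Authorship (.=original, N=cursor N): . . 1 . 1 . . . 2 2
Index 2: author = 1

Answer: cursor 1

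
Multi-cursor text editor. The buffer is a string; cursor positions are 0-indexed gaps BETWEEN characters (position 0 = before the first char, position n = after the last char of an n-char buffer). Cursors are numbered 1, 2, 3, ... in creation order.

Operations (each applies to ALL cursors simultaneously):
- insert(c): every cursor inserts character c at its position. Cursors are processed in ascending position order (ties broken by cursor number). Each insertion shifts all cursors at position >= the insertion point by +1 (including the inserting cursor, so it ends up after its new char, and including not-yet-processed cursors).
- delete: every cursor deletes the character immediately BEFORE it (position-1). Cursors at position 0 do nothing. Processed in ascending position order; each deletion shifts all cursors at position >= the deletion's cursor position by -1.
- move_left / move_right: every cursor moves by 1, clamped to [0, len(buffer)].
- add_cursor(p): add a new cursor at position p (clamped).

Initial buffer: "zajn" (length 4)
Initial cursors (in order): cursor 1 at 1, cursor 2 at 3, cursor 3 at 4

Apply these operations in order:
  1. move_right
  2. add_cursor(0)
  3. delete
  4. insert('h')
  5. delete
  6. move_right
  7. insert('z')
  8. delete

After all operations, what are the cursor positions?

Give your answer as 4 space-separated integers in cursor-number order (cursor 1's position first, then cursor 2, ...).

After op 1 (move_right): buffer="zajn" (len 4), cursors c1@2 c2@4 c3@4, authorship ....
After op 2 (add_cursor(0)): buffer="zajn" (len 4), cursors c4@0 c1@2 c2@4 c3@4, authorship ....
After op 3 (delete): buffer="z" (len 1), cursors c4@0 c1@1 c2@1 c3@1, authorship .
After op 4 (insert('h')): buffer="hzhhh" (len 5), cursors c4@1 c1@5 c2@5 c3@5, authorship 4.123
After op 5 (delete): buffer="z" (len 1), cursors c4@0 c1@1 c2@1 c3@1, authorship .
After op 6 (move_right): buffer="z" (len 1), cursors c1@1 c2@1 c3@1 c4@1, authorship .
After op 7 (insert('z')): buffer="zzzzz" (len 5), cursors c1@5 c2@5 c3@5 c4@5, authorship .1234
After op 8 (delete): buffer="z" (len 1), cursors c1@1 c2@1 c3@1 c4@1, authorship .

Answer: 1 1 1 1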